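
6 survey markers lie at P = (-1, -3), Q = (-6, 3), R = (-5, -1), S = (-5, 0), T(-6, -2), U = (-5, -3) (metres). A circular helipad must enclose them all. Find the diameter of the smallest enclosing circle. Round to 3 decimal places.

By Welzl's lemma the MEC is supported by two points (diametrically opposite) or three points (on a circumcircle).
The farthest pair is P–Q with squared distance 61. The circle on this segment as diameter has centre (-3.5, 0) and r² = 61/4 = 15.25.
Check R: distance² to centre = 3.25 ≤ 15.25, so it lies inside.
All remaining points lie in this disk, and no smaller disk contains both endpoints, so this is the minimum enclosing circle.
Diameter = 2r = 2√(15.25) ≈ 7.810.

7.810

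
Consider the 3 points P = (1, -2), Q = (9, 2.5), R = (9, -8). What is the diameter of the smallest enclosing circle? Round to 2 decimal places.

Side lengths²: PQ² = 84.25, PR² = 100, QR² = 110.25.
Since QR² = 110.25 < 100 + 84.25 = 184.25, the triangle is acute, so the smallest enclosing circle is the circumcircle.
Circumcentre = (6.6875, -2.75), r² = 32.91015625.
Diameter = 2r = 2√(32.91015625) ≈ 11.47.

11.47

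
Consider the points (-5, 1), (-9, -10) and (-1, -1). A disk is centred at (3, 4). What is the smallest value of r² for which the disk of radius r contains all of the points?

340

The required radius is the distance from (3, 4) to the farthest point.
Squared distances: 73, 340, 41.
Maximum is 340, attained at (-9, -10).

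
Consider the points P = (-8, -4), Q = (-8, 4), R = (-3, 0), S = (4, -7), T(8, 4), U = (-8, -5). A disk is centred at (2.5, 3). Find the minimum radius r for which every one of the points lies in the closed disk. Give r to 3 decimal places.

The required radius is the distance from (2.5, 3) to the farthest point.
Squared distances: 159.25, 111.25, 39.25, 102.25, 31.25, 174.25.
Maximum is 174.25, attained at U.
r = √(174.25) ≈ 13.200.

13.200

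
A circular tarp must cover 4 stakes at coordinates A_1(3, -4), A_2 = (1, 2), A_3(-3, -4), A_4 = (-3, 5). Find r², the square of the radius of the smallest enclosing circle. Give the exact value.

29.25

The minimum enclosing circle of a finite set is fixed by two of the points (as a diameter) or three (as a circumcircle).
The farthest pair is A_1–A_4 with squared distance 117. The circle on this segment as diameter has centre (0, 0.5) and r² = 117/4 = 29.25.
Check A_2: distance² to centre = 3.25 ≤ 29.25, so it lies inside.
All remaining points lie in this disk, and no smaller disk contains both endpoints, so this is the minimum enclosing circle.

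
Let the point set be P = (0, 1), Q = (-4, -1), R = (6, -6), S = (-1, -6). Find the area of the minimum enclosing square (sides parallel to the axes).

The bounding box has width 10 and height 7.
An axis-aligned square enclosing the set must have side ≥ max(width, height).
So the minimum side is max(10, 7) = 10.
Area = 10² = 100.

100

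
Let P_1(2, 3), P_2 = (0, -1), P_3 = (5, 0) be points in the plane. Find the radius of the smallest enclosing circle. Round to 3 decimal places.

Side lengths²: P_1P_2² = 20, P_1P_3² = 18, P_2P_3² = 26.
Since P_2P_3² = 26 < 20 + 18 = 38, the triangle is acute, so the smallest enclosing circle is the circumcircle.
Circumcentre = (7/3, 1/3), r² = 65/9.
r = √(65/9) ≈ 2.687.

2.687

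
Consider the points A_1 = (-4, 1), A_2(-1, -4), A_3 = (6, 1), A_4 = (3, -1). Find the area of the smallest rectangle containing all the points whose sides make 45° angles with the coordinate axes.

60

In coordinates u = x + y, v = x − y the rectangle is axis-aligned; the map (x,y)→(u,v) scales areas by 2.
u-values: -3, -5, 7, 2; range = 7 − (-5) = 12.
v-values: -5, 3, 5, 4; range = 5 − (-5) = 10.
Area = (12 × 10) / 2 = 60.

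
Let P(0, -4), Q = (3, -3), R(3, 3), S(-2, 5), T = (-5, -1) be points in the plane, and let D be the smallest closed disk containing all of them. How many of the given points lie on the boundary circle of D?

A smallest enclosing disk is always determined by at most three of the input points on its boundary.
The minimum enclosing circle is determined by three boundary points: Q, S, T.
Their circumcentre is (-7/18, 4/9) with r² = 7565/324.
The farthest remaining point P is at distance² 6449/324 ≤ 7565/324.
The points at distance exactly r from the centre are Q, S, T — 3 points.

3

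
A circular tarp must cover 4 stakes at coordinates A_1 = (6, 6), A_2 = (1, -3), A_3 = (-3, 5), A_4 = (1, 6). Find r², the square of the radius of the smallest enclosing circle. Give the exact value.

10865/361

A smallest enclosing disk is always determined by at most three of the input points on its boundary.
The minimum enclosing circle is determined by three boundary points: A_1, A_2, A_3.
Their circumcentre is (35/19, 46/19) with r² = 10865/361.
The farthest remaining point A_4 is at distance² 4880/361 ≤ 10865/361.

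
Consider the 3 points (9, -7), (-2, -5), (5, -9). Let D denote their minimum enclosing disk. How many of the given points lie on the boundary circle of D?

Call the three points A, B, C in the order given.
Side lengths²: AB² = 125, AC² = 20, BC² = 65.
Since AB² = 125 ≥ 65 + 20 = 85, the angle opposite AB is not acute, so the smallest enclosing circle has AB as diameter.
Centre = midpoint of AB = (3.5, -6), r² = 125/4 = 31.25.
The points at distance exactly r from the centre are (9, -7), (-2, -5) — 2 points.

2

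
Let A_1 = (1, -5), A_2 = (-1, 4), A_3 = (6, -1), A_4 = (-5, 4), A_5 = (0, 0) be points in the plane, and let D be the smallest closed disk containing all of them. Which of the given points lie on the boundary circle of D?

By Welzl's lemma the MEC is supported by two points (diametrically opposite) or three points (on a circumcircle).
The minimum enclosing circle is determined by three boundary points: A_1, A_3, A_4.
Their circumcentre is (13/46, 47/46) with r² = 38909/1058.
The farthest remaining point A_2 is at distance² 11125/1058 ≤ 38909/1058.
The points at distance exactly r from the centre are A_1, A_3, A_4 — 3 points.

A_1, A_3, A_4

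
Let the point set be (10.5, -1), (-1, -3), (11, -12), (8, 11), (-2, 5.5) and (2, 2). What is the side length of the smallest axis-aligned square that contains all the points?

The bounding box has width 13 and height 23.
An axis-aligned square enclosing the set must have side ≥ max(width, height).
So the minimum side is max(13, 23) = 23.

23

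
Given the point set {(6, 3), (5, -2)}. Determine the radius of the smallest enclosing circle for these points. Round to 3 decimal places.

The smallest circle enclosing two points has them as diameter endpoints.
Centre = midpoint = (5.5, 0.5); r² = |(6, 3)−(5, -2)|²/4 = 26/4 = 6.5.
r = √(6.5) ≈ 2.550.

2.550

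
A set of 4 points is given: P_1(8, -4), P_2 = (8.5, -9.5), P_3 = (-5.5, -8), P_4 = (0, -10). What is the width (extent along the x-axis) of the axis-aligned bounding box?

14

max x = 8.5, min x = -5.5, so width = 14.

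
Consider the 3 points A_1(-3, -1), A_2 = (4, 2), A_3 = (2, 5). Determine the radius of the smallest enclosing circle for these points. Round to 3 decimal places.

Side lengths²: A_1A_2² = 58, A_1A_3² = 61, A_2A_3² = 13.
Since A_1A_3² = 61 < 58 + 13 = 71, the triangle is acute, so the smallest enclosing circle is the circumcircle.
Circumcentre = (1/18, 83/54), r² = 22997/1458.
r = √(22997/1458) ≈ 3.972.

3.972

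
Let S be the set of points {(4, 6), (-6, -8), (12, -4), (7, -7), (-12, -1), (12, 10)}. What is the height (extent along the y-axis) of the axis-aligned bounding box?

18

max y = 10, min y = -8, so height = 18.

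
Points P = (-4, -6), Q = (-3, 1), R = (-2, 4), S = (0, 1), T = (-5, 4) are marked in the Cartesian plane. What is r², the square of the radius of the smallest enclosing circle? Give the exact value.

26.26

A smallest enclosing disk is always determined by at most three of the input points on its boundary.
The minimum enclosing circle is determined by three boundary points: P, R, T.
Their circumcentre is (-3.5, -0.9) with r² = 26.26.
The farthest remaining point S is at distance² 15.86 ≤ 26.26.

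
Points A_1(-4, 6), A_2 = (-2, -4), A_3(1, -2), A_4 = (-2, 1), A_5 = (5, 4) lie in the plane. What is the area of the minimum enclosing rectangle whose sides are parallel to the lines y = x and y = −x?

In coordinates u = x + y, v = x − y the rectangle is axis-aligned; the map (x,y)→(u,v) scales areas by 2.
u-values: 2, -6, -1, -1, 9; range = 9 − (-6) = 15.
v-values: -10, 2, 3, -3, 1; range = 3 − (-10) = 13.
Area = (15 × 13) / 2 = 97.5.

97.5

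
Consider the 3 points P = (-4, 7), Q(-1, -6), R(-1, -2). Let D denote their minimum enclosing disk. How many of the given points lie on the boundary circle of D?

Side lengths²: PQ² = 178, PR² = 90, QR² = 16.
Since PQ² = 178 ≥ 90 + 16 = 106, the angle opposite PQ is not acute, so the smallest enclosing circle has PQ as diameter.
Centre = midpoint of PQ = (-2.5, 0.5), r² = 178/4 = 44.5.
The points at distance exactly r from the centre are P, Q — 2 points.

2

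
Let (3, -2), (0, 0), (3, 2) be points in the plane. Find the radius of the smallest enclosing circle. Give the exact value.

13/6

Call the three points A, B, C in the order given.
Side lengths²: AB² = 13, AC² = 16, BC² = 13.
Since AC² = 16 < 13 + 13 = 26, the triangle is acute, so the smallest enclosing circle is the circumcircle.
Circumcentre = (13/6, 0), r² = 169/36.
r = √(169/36) = 13/6.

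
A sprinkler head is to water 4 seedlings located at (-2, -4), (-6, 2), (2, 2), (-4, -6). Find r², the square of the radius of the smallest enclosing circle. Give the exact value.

The minimum enclosing circle of a finite set is fixed by two of the points (as a diameter) or three (as a circumcircle).
The minimum enclosing circle is determined by three boundary points: (-6, 2), (2, 2), (-4, -6).
Their circumcentre is (-2, -1.25) with r² = 26.5625.
The farthest remaining point (-2, -4) is at distance² 7.5625 ≤ 26.5625.

26.5625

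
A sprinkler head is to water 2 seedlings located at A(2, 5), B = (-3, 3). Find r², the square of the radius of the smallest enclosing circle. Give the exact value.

7.25

The smallest circle enclosing two points has them as diameter endpoints.
Centre = midpoint = (-0.5, 4); r² = |AB|²/4 = 29/4 = 7.25.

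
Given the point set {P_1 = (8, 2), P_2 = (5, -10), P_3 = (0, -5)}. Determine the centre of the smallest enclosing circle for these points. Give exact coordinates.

(6.1, -3.9)

Side lengths²: P_1P_2² = 153, P_1P_3² = 113, P_2P_3² = 50.
Since P_1P_2² = 153 < 113 + 50 = 163, the triangle is acute, so the smallest enclosing circle is the circumcircle.
Circumcentre = (6.1, -3.9), r² = 38.42.
Centre = (6.1, -3.9).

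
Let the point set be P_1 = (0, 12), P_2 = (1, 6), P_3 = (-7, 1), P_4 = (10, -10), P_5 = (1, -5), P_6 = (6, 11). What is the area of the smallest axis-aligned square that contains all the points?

484

The bounding box has width 17 and height 22.
An axis-aligned square enclosing the set must have side ≥ max(width, height).
So the minimum side is max(17, 22) = 22.
Area = 22² = 484.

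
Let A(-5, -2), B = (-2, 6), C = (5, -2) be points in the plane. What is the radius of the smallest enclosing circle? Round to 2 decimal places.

Side lengths²: AB² = 73, AC² = 100, BC² = 113.
Since BC² = 113 < 100 + 73 = 173, the triangle is acute, so the smallest enclosing circle is the circumcircle.
Circumcentre = (0, 0.6875), r² = 32.22265625.
r = √(32.22265625) ≈ 5.68.

5.68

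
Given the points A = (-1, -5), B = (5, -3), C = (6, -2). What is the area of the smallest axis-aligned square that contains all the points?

49

The bounding box has width 7 and height 3.
An axis-aligned square enclosing the set must have side ≥ max(width, height).
So the minimum side is max(7, 3) = 7.
Area = 7² = 49.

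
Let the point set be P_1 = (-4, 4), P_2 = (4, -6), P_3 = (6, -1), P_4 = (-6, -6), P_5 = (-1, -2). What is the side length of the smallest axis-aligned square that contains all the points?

12

The bounding box has width 12 and height 10.
An axis-aligned square enclosing the set must have side ≥ max(width, height).
So the minimum side is max(12, 10) = 12.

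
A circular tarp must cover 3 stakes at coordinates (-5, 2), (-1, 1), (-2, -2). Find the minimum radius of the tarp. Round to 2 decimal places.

2.51

Call the three points A, B, C in the order given.
Side lengths²: AB² = 17, AC² = 25, BC² = 10.
Since AC² = 25 < 17 + 10 = 27, the triangle is acute, so the smallest enclosing circle is the circumcircle.
Circumcentre = (-87/26, 3/26), r² = 2125/338.
r = √(2125/338) ≈ 2.51.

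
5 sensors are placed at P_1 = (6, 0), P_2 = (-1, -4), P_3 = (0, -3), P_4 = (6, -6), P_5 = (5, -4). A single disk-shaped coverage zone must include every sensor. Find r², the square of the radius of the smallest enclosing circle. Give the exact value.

3445/196

A smallest enclosing disk is always determined by at most three of the input points on its boundary.
The minimum enclosing circle is determined by three boundary points: P_1, P_2, P_4.
Their circumcentre is (43/14, -3) with r² = 3445/196.
The farthest remaining point P_3 is at distance² 1849/196 ≤ 3445/196.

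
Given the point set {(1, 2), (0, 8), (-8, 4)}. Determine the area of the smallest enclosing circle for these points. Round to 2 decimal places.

Call the three points A, B, C in the order given.
Side lengths²: AB² = 37, AC² = 85, BC² = 80.
Since AC² = 85 < 80 + 37 = 117, the triangle is acute, so the smallest enclosing circle is the circumcircle.
Circumcentre = (-83/26, 57/13), r² = 15725/676.
Area = π·r² = π·15725/676 ≈ 73.08.

73.08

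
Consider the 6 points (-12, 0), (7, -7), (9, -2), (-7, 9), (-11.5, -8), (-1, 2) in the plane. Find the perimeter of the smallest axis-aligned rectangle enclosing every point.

76

Width = max x − min x = 9 − (-12) = 21.
Height = max y − min y = 9 − (-8) = 17.
Perimeter = 2(21 + 17) = 76.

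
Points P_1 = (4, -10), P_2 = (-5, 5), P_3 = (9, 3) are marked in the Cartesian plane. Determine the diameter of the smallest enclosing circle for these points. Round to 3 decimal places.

Side lengths²: P_1P_2² = 306, P_1P_3² = 194, P_2P_3² = 200.
Since P_1P_2² = 306 < 200 + 194 = 394, the triangle is acute, so the smallest enclosing circle is the circumcircle.
Circumcentre = (1.21875, -1.46875), r² = 80.517578125.
Diameter = 2r = 2√(80.517578125) ≈ 17.946.

17.946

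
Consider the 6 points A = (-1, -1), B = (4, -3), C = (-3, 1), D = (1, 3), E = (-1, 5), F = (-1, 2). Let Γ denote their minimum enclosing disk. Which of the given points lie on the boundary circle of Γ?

B, E

The minimum enclosing circle of a finite set is fixed by two of the points (as a diameter) or three (as a circumcircle).
The farthest pair is B–E with squared distance 89. The circle on this segment as diameter has centre (1.5, 1) and r² = 89/4 = 22.25.
Check A: distance² to centre = 10.25 ≤ 22.25, so it lies inside.
All remaining points lie in this disk, and no smaller disk contains both endpoints, so this is the minimum enclosing circle.
The points at distance exactly r from the centre are B, E — 2 points.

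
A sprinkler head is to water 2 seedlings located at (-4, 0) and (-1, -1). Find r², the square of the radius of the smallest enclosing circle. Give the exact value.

The smallest circle enclosing two points has them as diameter endpoints.
Centre = midpoint = (-2.5, -0.5); r² = |(-4, 0)−(-1, -1)|²/4 = 10/4 = 2.5.

2.5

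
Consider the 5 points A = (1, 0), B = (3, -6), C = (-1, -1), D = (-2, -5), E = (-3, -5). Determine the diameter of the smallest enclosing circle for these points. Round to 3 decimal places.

7.245

A smallest enclosing disk is always determined by at most three of the input points on its boundary.
The minimum enclosing circle is determined by three boundary points: A, B, E.
Their circumcentre is (11/34, -121/34) with r² = 7585/578.
The farthest remaining point C is at distance² 4797/578 ≤ 7585/578.
Diameter = 2r = 2√(7585/578) ≈ 7.245.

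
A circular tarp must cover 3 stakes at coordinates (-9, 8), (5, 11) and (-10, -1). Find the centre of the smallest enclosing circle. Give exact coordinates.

Call the three points A, B, C in the order given.
Side lengths²: AB² = 205, AC² = 82, BC² = 369.
Since BC² = 369 ≥ 205 + 82 = 287, the angle opposite BC is not acute, so the smallest enclosing circle has BC as diameter.
Centre = midpoint of BC = (-2.5, 5), r² = 369/4 = 92.25.
Centre = (-2.5, 5).

(-2.5, 5)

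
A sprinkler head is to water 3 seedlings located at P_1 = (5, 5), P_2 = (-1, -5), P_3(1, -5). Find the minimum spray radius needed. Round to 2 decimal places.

5.83

Side lengths²: P_1P_2² = 136, P_1P_3² = 116, P_2P_3² = 4.
Since P_1P_2² = 136 ≥ 116 + 4 = 120, the angle opposite P_1P_2 is not acute, so the smallest enclosing circle has P_1P_2 as diameter.
Centre = midpoint of P_1P_2 = (2, 0), r² = 136/4 = 34.
r = √34 ≈ 5.83.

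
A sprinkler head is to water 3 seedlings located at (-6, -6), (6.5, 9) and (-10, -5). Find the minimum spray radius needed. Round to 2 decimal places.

10.82

Call the three points A, B, C in the order given.
Side lengths²: AB² = 381.25, AC² = 17, BC² = 468.25.
Since BC² = 468.25 ≥ 381.25 + 17 = 398.25, the angle opposite BC is not acute, so the smallest enclosing circle has BC as diameter.
Centre = midpoint of BC = (-1.75, 2), r² = 468.25/4 = 117.0625.
r = √(117.0625) ≈ 10.82.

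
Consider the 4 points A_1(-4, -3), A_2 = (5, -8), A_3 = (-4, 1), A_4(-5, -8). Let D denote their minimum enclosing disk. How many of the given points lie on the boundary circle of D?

By Welzl's lemma the MEC is supported by two points (diametrically opposite) or three points (on a circumcircle).
The minimum enclosing circle is determined by three boundary points: A_2, A_3, A_4.
Their circumcentre is (0, -4) with r² = 41.
The farthest remaining point A_1 is at distance² 17 ≤ 41.
The points at distance exactly r from the centre are A_2, A_3, A_4 — 3 points.

3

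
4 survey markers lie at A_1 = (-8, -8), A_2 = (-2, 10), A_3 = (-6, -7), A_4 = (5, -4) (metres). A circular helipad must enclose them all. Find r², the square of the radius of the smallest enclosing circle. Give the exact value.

92.5

The minimum enclosing circle is determined by three boundary points: A_1, A_2, A_4.
Their circumcentre is (-3.5, 0.5) with r² = 92.5.
The farthest remaining point A_3 is at distance² 62.5 ≤ 92.5.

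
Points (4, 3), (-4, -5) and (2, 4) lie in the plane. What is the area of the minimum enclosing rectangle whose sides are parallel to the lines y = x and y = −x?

In coordinates u = x + y, v = x − y the rectangle is axis-aligned; the map (x,y)→(u,v) scales areas by 2.
u-values: 7, -9, 6; range = 7 − (-9) = 16.
v-values: 1, 1, -2; range = 1 − (-2) = 3.
Area = (16 × 3) / 2 = 24.

24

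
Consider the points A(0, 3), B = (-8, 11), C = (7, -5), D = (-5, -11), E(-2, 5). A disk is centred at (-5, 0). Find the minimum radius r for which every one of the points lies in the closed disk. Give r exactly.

13

The required radius is the distance from (-5, 0) to the farthest point.
Squared distances: 34, 130, 169, 121, 34.
Maximum is 169, attained at C.
r = √169 = 13.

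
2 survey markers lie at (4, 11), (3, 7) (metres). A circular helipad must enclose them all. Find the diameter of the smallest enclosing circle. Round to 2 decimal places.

4.12

The smallest circle enclosing two points has them as diameter endpoints.
Centre = midpoint = (3.5, 9); r² = |(4, 11)−(3, 7)|²/4 = 17/4 = 4.25.
Diameter = 2r = 2√(4.25) ≈ 4.12.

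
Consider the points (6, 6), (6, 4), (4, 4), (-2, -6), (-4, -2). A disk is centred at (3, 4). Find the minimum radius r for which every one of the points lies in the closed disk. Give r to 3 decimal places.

The required radius is the distance from (3, 4) to the farthest point.
Squared distances: 13, 9, 1, 125, 85.
Maximum is 125, attained at (-2, -6).
r = √125 ≈ 11.180.

11.180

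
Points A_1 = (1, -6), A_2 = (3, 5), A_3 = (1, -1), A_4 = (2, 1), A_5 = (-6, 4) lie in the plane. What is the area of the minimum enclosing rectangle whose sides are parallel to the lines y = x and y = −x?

In coordinates u = x + y, v = x − y the rectangle is axis-aligned; the map (x,y)→(u,v) scales areas by 2.
u-values: -5, 8, 0, 3, -2; range = 8 − (-5) = 13.
v-values: 7, -2, 2, 1, -10; range = 7 − (-10) = 17.
Area = (13 × 17) / 2 = 110.5.

110.5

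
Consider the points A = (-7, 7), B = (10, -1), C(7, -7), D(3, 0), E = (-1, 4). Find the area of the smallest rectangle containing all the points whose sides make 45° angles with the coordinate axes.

126

In coordinates u = x + y, v = x − y the rectangle is axis-aligned; the map (x,y)→(u,v) scales areas by 2.
u-values: 0, 9, 0, 3, 3; range = 9 − 0 = 9.
v-values: -14, 11, 14, 3, -5; range = 14 − (-14) = 28.
Area = (9 × 28) / 2 = 126.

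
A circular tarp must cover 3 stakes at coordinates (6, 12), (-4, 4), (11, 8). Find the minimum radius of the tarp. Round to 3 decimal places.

Call the three points A, B, C in the order given.
Side lengths²: AB² = 164, AC² = 41, BC² = 241.
Since BC² = 241 ≥ 164 + 41 = 205, the angle opposite BC is not acute, so the smallest enclosing circle has BC as diameter.
Centre = midpoint of BC = (3.5, 6), r² = 241/4 = 60.25.
r = √(60.25) ≈ 7.762.

7.762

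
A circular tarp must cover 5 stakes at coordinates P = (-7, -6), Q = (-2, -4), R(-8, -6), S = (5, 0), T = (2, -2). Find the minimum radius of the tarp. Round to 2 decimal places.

The minimum enclosing circle of a finite set is fixed by two of the points (as a diameter) or three (as a circumcircle).
The farthest pair is R–S with squared distance 205. The circle on this segment as diameter has centre (-1.5, -3) and r² = 205/4 = 51.25.
Check P: distance² to centre = 39.25 ≤ 51.25, so it lies inside.
All remaining points lie in this disk, and no smaller disk contains both endpoints, so this is the minimum enclosing circle.
r = √(51.25) ≈ 7.16.

7.16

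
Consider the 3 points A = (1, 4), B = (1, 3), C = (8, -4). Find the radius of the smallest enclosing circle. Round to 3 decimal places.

Side lengths²: AB² = 1, AC² = 113, BC² = 98.
Since AC² = 113 ≥ 98 + 1 = 99, the angle opposite AC is not acute, so the smallest enclosing circle has AC as diameter.
Centre = midpoint of AC = (4.5, 0), r² = 113/4 = 28.25.
r = √(28.25) ≈ 5.315.

5.315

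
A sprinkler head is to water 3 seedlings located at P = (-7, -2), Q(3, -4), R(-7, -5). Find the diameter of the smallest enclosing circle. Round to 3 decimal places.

10.249

Side lengths²: PQ² = 104, PR² = 9, QR² = 101.
Since PQ² = 104 < 101 + 9 = 110, the triangle is acute, so the smallest enclosing circle is the circumcircle.
Circumcentre = (-2.1, -3.5), r² = 26.26.
Diameter = 2r = 2√(26.26) ≈ 10.249.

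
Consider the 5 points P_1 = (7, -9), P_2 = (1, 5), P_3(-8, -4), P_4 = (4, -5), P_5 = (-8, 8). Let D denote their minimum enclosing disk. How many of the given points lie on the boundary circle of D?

A smallest enclosing disk is always determined by at most three of the input points on its boundary.
The farthest pair is P_1–P_5 with squared distance 514. The circle on this segment as diameter has centre (-0.5, -0.5) and r² = 514/4 = 128.5.
Check P_2: distance² to centre = 32.5 ≤ 128.5, so it lies inside.
All remaining points lie in this disk, and no smaller disk contains both endpoints, so this is the minimum enclosing circle.
The points at distance exactly r from the centre are P_1, P_5 — 2 points.

2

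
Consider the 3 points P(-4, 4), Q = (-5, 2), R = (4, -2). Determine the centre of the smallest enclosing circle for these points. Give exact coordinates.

(-3/22, 9/11)

Side lengths²: PQ² = 5, PR² = 100, QR² = 97.
Since PR² = 100 < 97 + 5 = 102, the triangle is acute, so the smallest enclosing circle is the circumcircle.
Circumcentre = (-3/22, 9/11), r² = 12125/484.
Centre = (-3/22, 9/11).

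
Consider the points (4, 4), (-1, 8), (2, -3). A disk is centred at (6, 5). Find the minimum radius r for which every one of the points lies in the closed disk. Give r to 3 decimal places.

The required radius is the distance from (6, 5) to the farthest point.
Squared distances: 5, 58, 80.
Maximum is 80, attained at (2, -3).
r = √80 ≈ 8.944.

8.944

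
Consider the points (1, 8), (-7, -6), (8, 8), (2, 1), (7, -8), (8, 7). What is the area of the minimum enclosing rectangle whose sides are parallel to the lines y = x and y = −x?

In coordinates u = x + y, v = x − y the rectangle is axis-aligned; the map (x,y)→(u,v) scales areas by 2.
u-values: 9, -13, 16, 3, -1, 15; range = 16 − (-13) = 29.
v-values: -7, -1, 0, 1, 15, 1; range = 15 − (-7) = 22.
Area = (29 × 22) / 2 = 319.

319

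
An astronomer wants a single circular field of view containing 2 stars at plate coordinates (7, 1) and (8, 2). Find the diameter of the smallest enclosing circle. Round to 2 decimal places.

1.41

The smallest circle enclosing two points has them as diameter endpoints.
Centre = midpoint = (7.5, 1.5); r² = |(7, 1)−(8, 2)|²/4 = 2/4 = 0.5.
Diameter = 2r = 2√(0.5) ≈ 1.41.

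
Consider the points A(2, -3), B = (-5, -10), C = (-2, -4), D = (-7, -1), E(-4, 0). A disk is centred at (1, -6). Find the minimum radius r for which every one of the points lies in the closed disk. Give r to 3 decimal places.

The required radius is the distance from (1, -6) to the farthest point.
Squared distances: 10, 52, 13, 89, 61.
Maximum is 89, attained at D.
r = √89 ≈ 9.434.

9.434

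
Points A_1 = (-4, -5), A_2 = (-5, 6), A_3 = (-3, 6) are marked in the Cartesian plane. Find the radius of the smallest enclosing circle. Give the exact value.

61/11

Side lengths²: A_1A_2² = 122, A_1A_3² = 122, A_2A_3² = 4.
Since A_1A_3² = 122 < 122 + 4 = 126, the triangle is acute, so the smallest enclosing circle is the circumcircle.
Circumcentre = (-4, 6/11), r² = 3721/121.
r = √(3721/121) = 61/11.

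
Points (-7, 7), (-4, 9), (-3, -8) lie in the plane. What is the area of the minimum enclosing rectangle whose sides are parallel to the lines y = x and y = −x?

In coordinates u = x + y, v = x − y the rectangle is axis-aligned; the map (x,y)→(u,v) scales areas by 2.
u-values: 0, 5, -11; range = 5 − (-11) = 16.
v-values: -14, -13, 5; range = 5 − (-14) = 19.
Area = (16 × 19) / 2 = 152.

152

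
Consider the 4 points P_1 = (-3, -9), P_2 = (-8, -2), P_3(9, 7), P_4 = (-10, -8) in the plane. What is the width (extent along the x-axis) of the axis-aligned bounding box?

19

max x = 9, min x = -10, so width = 19.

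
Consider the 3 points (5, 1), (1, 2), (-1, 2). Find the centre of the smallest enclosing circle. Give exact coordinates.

(2, 1.5)

Call the three points A, B, C in the order given.
Side lengths²: AB² = 17, AC² = 37, BC² = 4.
Since AC² = 37 ≥ 17 + 4 = 21, the angle opposite AC is not acute, so the smallest enclosing circle has AC as diameter.
Centre = midpoint of AC = (2, 1.5), r² = 37/4 = 9.25.
Centre = (2, 1.5).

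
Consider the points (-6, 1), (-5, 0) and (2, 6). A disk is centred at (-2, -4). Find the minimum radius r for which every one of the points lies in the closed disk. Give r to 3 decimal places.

The required radius is the distance from (-2, -4) to the farthest point.
Squared distances: 41, 25, 116.
Maximum is 116, attained at (2, 6).
r = √116 ≈ 10.770.

10.770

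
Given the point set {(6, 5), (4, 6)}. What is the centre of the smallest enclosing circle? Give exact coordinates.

(5, 5.5)

The smallest circle enclosing two points has them as diameter endpoints.
Centre = midpoint = (5, 5.5); r² = |(6, 5)−(4, 6)|²/4 = 5/4 = 1.25.
Centre = (5, 5.5).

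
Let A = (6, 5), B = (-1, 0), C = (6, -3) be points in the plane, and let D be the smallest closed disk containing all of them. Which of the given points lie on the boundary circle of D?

Side lengths²: AB² = 74, AC² = 64, BC² = 58.
Since AB² = 74 < 64 + 58 = 122, the triangle is acute, so the smallest enclosing circle is the circumcircle.
Circumcentre = (25/7, 1), r² = 1073/49.
The points at distance exactly r from the centre are A, B, C — 3 points.

A, B, C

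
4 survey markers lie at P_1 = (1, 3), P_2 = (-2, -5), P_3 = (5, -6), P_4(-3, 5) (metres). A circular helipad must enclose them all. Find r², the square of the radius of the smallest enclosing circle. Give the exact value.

The minimum enclosing circle of a finite set is fixed by two of the points (as a diameter) or three (as a circumcircle).
The farthest pair is P_3–P_4 with squared distance 185. The circle on this segment as diameter has centre (1, -0.5) and r² = 185/4 = 46.25.
Check P_1: distance² to centre = 12.25 ≤ 46.25, so it lies inside.
All remaining points lie in this disk, and no smaller disk contains both endpoints, so this is the minimum enclosing circle.

46.25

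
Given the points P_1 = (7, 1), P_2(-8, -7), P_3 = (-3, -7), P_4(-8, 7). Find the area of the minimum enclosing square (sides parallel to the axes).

225

The bounding box has width 15 and height 14.
An axis-aligned square enclosing the set must have side ≥ max(width, height).
So the minimum side is max(15, 14) = 15.
Area = 15² = 225.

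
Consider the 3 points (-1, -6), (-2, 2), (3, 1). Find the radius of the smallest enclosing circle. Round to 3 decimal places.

4.249

Call the three points A, B, C in the order given.
Side lengths²: AB² = 65, AC² = 65, BC² = 26.
Since AC² = 65 < 65 + 26 = 91, the triangle is acute, so the smallest enclosing circle is the circumcircle.
Circumcentre = (-1/6, -11/6), r² = 325/18.
r = √(325/18) ≈ 4.249.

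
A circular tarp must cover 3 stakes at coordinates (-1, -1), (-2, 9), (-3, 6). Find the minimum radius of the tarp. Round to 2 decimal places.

Call the three points A, B, C in the order given.
Side lengths²: AB² = 101, AC² = 53, BC² = 10.
Since AB² = 101 ≥ 53 + 10 = 63, the angle opposite AB is not acute, so the smallest enclosing circle has AB as diameter.
Centre = midpoint of AB = (-1.5, 4), r² = 101/4 = 25.25.
r = √(25.25) ≈ 5.02.

5.02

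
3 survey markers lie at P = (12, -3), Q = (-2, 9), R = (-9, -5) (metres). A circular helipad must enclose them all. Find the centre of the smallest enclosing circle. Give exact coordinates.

(1.25, -1.375)

Side lengths²: PQ² = 340, PR² = 445, QR² = 245.
Since PR² = 445 < 340 + 245 = 585, the triangle is acute, so the smallest enclosing circle is the circumcircle.
Circumcentre = (1.25, -1.375), r² = 118.203125.
Centre = (1.25, -1.375).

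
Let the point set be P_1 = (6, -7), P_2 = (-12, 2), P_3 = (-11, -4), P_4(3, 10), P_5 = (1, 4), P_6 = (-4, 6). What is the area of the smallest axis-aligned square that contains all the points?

324

The bounding box has width 18 and height 17.
An axis-aligned square enclosing the set must have side ≥ max(width, height).
So the minimum side is max(18, 17) = 18.
Area = 18² = 324.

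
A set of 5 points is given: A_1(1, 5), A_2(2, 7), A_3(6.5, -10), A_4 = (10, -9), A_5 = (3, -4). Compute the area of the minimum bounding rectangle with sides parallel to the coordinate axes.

x ranges over [1, 10], width 9.
y ranges over [-10, 7], height 17.
Area = 9 × 17 = 153.

153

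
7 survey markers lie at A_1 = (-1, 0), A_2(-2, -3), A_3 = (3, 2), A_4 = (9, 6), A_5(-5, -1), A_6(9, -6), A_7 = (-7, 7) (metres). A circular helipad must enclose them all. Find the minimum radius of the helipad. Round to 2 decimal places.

The farthest pair is A_6–A_7 with squared distance 425. The circle on this segment as diameter has centre (1, 0.5) and r² = 425/4 = 106.25.
Check A_1: distance² to centre = 4.25 ≤ 106.25, so it lies inside.
All remaining points lie in this disk, and no smaller disk contains both endpoints, so this is the minimum enclosing circle.
r = √(106.25) ≈ 10.31.

10.31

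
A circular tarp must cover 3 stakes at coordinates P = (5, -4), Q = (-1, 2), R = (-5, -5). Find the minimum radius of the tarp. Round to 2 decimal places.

5.21

Side lengths²: PQ² = 72, PR² = 101, QR² = 65.
Since PR² = 101 < 72 + 65 = 137, the triangle is acute, so the smallest enclosing circle is the circumcircle.
Circumcentre = (-3/22, -69/22), r² = 6565/242.
r = √(6565/242) ≈ 5.21.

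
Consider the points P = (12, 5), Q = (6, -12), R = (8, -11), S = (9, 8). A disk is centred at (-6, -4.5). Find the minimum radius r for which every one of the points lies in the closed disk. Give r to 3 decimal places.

The required radius is the distance from (-6, -4.5) to the farthest point.
Squared distances: 414.25, 200.25, 238.25, 381.25.
Maximum is 414.25, attained at P.
r = √(414.25) ≈ 20.353.

20.353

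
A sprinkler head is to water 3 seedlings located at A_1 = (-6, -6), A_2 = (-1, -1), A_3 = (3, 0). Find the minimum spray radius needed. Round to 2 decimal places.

Side lengths²: A_1A_2² = 50, A_1A_3² = 117, A_2A_3² = 17.
Since A_1A_3² = 117 ≥ 50 + 17 = 67, the angle opposite A_1A_3 is not acute, so the smallest enclosing circle has A_1A_3 as diameter.
Centre = midpoint of A_1A_3 = (-1.5, -3), r² = 117/4 = 29.25.
r = √(29.25) ≈ 5.41.

5.41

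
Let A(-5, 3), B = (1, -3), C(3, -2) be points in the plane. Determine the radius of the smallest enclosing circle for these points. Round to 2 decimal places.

4.72

Side lengths²: AB² = 72, AC² = 89, BC² = 5.
Since AC² = 89 ≥ 72 + 5 = 77, the angle opposite AC is not acute, so the smallest enclosing circle has AC as diameter.
Centre = midpoint of AC = (-1, 0.5), r² = 89/4 = 22.25.
r = √(22.25) ≈ 4.72.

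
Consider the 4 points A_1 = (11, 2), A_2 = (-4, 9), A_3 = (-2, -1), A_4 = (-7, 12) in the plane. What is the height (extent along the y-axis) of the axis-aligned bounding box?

13

max y = 12, min y = -1, so height = 13.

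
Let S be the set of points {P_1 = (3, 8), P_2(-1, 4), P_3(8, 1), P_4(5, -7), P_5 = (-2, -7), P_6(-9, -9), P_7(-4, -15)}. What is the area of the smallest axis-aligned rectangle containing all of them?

x ranges over [-9, 8], width 17.
y ranges over [-15, 8], height 23.
Area = 17 × 23 = 391.

391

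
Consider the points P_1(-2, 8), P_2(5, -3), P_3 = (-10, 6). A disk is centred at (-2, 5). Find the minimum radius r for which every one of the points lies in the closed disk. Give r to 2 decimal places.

The required radius is the distance from (-2, 5) to the farthest point.
Squared distances: 9, 113, 65.
Maximum is 113, attained at P_2.
r = √113 ≈ 10.63.

10.63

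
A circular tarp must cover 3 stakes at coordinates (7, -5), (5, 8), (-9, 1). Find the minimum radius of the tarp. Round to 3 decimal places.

8.975

Call the three points A, B, C in the order given.
Side lengths²: AB² = 173, AC² = 292, BC² = 245.
Since AC² = 292 < 245 + 173 = 418, the triangle is acute, so the smallest enclosing circle is the circumcircle.
Circumcentre = (-1/28, 4/7), r² = 63145/784.
r = √(63145/784) ≈ 8.975.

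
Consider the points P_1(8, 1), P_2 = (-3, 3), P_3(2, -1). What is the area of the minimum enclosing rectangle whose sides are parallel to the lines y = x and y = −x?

58.5

In coordinates u = x + y, v = x − y the rectangle is axis-aligned; the map (x,y)→(u,v) scales areas by 2.
u-values: 9, 0, 1; range = 9 − 0 = 9.
v-values: 7, -6, 3; range = 7 − (-6) = 13.
Area = (9 × 13) / 2 = 58.5.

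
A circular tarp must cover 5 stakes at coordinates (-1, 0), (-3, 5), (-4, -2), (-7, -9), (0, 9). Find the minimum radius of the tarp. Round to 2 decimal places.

9.66

By Welzl's lemma the MEC is supported by two points (diametrically opposite) or three points (on a circumcircle).
The farthest pair is (-7, -9)–(0, 9) with squared distance 373. The circle on this segment as diameter has centre (-3.5, 0) and r² = 373/4 = 93.25.
Check (-1, 0): distance² to centre = 6.25 ≤ 93.25, so it lies inside.
All remaining points lie in this disk, and no smaller disk contains both endpoints, so this is the minimum enclosing circle.
r = √(93.25) ≈ 9.66.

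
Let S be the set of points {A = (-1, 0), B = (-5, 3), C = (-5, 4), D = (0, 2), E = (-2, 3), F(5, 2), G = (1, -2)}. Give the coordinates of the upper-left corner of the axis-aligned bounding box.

x-range [-5, 5], y-range [-2, 4].
The upper-left corner is (-5, 4).

(-5, 4)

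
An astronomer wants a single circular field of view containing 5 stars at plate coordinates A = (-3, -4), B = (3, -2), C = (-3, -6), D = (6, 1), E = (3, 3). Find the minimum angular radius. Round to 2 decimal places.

The farthest pair is C–D with squared distance 130. The circle on this segment as diameter has centre (1.5, -2.5) and r² = 130/4 = 32.5.
Check A: distance² to centre = 22.5 ≤ 32.5, so it lies inside.
All remaining points lie in this disk, and no smaller disk contains both endpoints, so this is the minimum enclosing circle.
r = √(32.5) ≈ 5.70.

5.70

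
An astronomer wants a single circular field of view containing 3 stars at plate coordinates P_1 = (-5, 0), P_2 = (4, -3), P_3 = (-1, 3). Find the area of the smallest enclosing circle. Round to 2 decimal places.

Side lengths²: P_1P_2² = 90, P_1P_3² = 25, P_2P_3² = 61.
Since P_1P_2² = 90 ≥ 61 + 25 = 86, the angle opposite P_1P_2 is not acute, so the smallest enclosing circle has P_1P_2 as diameter.
Centre = midpoint of P_1P_2 = (-0.5, -1.5), r² = 90/4 = 22.5.
Area = π·r² = π·22.5 ≈ 70.69.

70.69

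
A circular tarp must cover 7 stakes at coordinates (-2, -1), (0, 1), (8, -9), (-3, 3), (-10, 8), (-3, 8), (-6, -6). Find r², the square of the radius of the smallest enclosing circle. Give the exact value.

By Welzl's lemma the MEC is supported by two points (diametrically opposite) or three points (on a circumcircle).
The farthest pair is (8, -9)–(-10, 8) with squared distance 613. The circle on this segment as diameter has centre (-1, -0.5) and r² = 613/4 = 153.25.
Check (-2, -1): distance² to centre = 1.25 ≤ 153.25, so it lies inside.
All remaining points lie in this disk, and no smaller disk contains both endpoints, so this is the minimum enclosing circle.

153.25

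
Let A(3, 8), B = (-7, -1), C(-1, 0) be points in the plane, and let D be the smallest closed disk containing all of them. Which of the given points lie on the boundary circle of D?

A, B

Side lengths²: AB² = 181, AC² = 80, BC² = 37.
Since AB² = 181 ≥ 80 + 37 = 117, the angle opposite AB is not acute, so the smallest enclosing circle has AB as diameter.
Centre = midpoint of AB = (-2, 3.5), r² = 181/4 = 45.25.
The points at distance exactly r from the centre are A, B — 2 points.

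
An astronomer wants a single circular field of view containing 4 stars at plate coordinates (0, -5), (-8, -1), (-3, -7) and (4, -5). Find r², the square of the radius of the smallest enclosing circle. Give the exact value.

The minimum enclosing circle of a finite set is fixed by two of the points (as a diameter) or three (as a circumcircle).
The farthest pair is (-8, -1)–(4, -5) with squared distance 160. The circle on this segment as diameter has centre (-2, -3) and r² = 160/4 = 40.
Check (0, -5): distance² to centre = 8 ≤ 40, so it lies inside.
All remaining points lie in this disk, and no smaller disk contains both endpoints, so this is the minimum enclosing circle.

40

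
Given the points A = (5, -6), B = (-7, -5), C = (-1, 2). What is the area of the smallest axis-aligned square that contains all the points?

The bounding box has width 12 and height 8.
An axis-aligned square enclosing the set must have side ≥ max(width, height).
So the minimum side is max(12, 8) = 12.
Area = 12² = 144.

144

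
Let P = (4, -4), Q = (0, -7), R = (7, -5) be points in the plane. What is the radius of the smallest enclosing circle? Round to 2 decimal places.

3.64

Side lengths²: PQ² = 25, PR² = 10, QR² = 53.
Since QR² = 53 ≥ 25 + 10 = 35, the angle opposite QR is not acute, so the smallest enclosing circle has QR as diameter.
Centre = midpoint of QR = (3.5, -6), r² = 53/4 = 13.25.
r = √(13.25) ≈ 3.64.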